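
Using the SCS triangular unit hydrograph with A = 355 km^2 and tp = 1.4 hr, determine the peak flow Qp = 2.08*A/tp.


SCS formula: Qp = 2.08 * A / tp.
Qp = 2.08 * 355 / 1.4
   = 738.4 / 1.4
   = 527.43 m^3/s per cm.

527.43


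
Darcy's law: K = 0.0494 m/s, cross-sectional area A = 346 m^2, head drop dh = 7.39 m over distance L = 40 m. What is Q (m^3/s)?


Darcy's law: Q = K * A * i, where i = dh/L.
Hydraulic gradient i = 7.39 / 40 = 0.18475.
Q = 0.0494 * 346 * 0.18475
  = 3.1578 m^3/s.

3.1578


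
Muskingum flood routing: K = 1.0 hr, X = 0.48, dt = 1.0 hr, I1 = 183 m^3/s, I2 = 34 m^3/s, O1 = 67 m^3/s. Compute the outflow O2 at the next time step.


Muskingum coefficients:
denom = 2*K*(1-X) + dt = 2*1.0*(1-0.48) + 1.0 = 2.04.
C0 = (dt - 2*K*X)/denom = (1.0 - 2*1.0*0.48)/2.04 = 0.0196.
C1 = (dt + 2*K*X)/denom = (1.0 + 2*1.0*0.48)/2.04 = 0.9608.
C2 = (2*K*(1-X) - dt)/denom = 0.0196.
O2 = C0*I2 + C1*I1 + C2*O1
   = 0.0196*34 + 0.9608*183 + 0.0196*67
   = 177.8 m^3/s.

177.8


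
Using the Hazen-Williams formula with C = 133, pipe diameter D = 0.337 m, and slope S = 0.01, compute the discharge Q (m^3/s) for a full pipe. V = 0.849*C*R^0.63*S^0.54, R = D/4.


For a full circular pipe, R = D/4 = 0.337/4 = 0.0843 m.
V = 0.849 * 133 * 0.0843^0.63 * 0.01^0.54
  = 0.849 * 133 * 0.210431 * 0.083176
  = 1.9764 m/s.
Pipe area A = pi*D^2/4 = pi*0.337^2/4 = 0.0892 m^2.
Q = A * V = 0.0892 * 1.9764 = 0.1763 m^3/s.

0.1763


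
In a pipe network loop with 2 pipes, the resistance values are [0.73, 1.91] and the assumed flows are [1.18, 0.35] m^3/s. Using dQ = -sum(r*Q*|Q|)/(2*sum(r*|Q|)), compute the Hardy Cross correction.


Numerator terms (r*Q*|Q|): 0.73*1.18*|1.18| = 1.0165; 1.91*0.35*|0.35| = 0.234.
Sum of numerator = 1.2504.
Denominator terms (r*|Q|): 0.73*|1.18| = 0.8614; 1.91*|0.35| = 0.6685.
2 * sum of denominator = 2 * 1.5299 = 3.0598.
dQ = -1.2504 / 3.0598 = -0.4087 m^3/s.

-0.4087


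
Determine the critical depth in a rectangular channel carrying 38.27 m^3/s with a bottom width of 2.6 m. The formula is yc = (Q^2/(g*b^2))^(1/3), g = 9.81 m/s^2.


Using yc = (Q^2 / (g * b^2))^(1/3):
Q^2 = 38.27^2 = 1464.59.
g * b^2 = 9.81 * 2.6^2 = 9.81 * 6.76 = 66.32.
Q^2 / (g*b^2) = 1464.59 / 66.32 = 22.0837.
yc = 22.0837^(1/3) = 2.8057 m.

2.8057


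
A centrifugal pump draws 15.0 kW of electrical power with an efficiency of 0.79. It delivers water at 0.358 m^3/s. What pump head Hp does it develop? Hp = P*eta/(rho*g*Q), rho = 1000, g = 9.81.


Pump head formula: Hp = P * eta / (rho * g * Q).
Numerator: P * eta = 15.0 * 1000 * 0.79 = 11850.0 W.
Denominator: rho * g * Q = 1000 * 9.81 * 0.358 = 3511.98.
Hp = 11850.0 / 3511.98 = 3.37 m.

3.37


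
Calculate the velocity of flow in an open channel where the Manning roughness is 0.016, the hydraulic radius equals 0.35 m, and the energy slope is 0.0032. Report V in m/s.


Manning's equation gives V = (1/n) * R^(2/3) * S^(1/2).
First, compute R^(2/3) = 0.35^(2/3) = 0.4966.
Next, S^(1/2) = 0.0032^(1/2) = 0.056569.
Then 1/n = 1/0.016 = 62.5.
V = 62.5 * 0.4966 * 0.056569 = 1.7559 m/s.

1.7559


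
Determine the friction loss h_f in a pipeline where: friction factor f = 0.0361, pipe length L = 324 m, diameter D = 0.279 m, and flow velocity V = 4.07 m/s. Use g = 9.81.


Darcy-Weisbach equation: h_f = f * (L/D) * V^2/(2g).
f * L/D = 0.0361 * 324/0.279 = 41.9226.
V^2/(2g) = 4.07^2 / (2*9.81) = 16.5649 / 19.62 = 0.8443 m.
h_f = 41.9226 * 0.8443 = 35.395 m.

35.395


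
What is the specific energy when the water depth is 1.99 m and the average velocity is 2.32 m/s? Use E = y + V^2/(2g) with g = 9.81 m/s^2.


Specific energy E = y + V^2/(2g).
Velocity head = V^2/(2g) = 2.32^2 / (2*9.81) = 5.3824 / 19.62 = 0.2743 m.
E = 1.99 + 0.2743 = 2.2643 m.

2.2643


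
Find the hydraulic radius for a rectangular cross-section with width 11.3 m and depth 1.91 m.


For a rectangular section:
Flow area A = b * y = 11.3 * 1.91 = 21.58 m^2.
Wetted perimeter P = b + 2y = 11.3 + 2*1.91 = 15.12 m.
Hydraulic radius R = A/P = 21.58 / 15.12 = 1.4274 m.

1.4274


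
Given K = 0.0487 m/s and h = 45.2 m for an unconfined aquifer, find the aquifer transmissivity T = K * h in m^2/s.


Transmissivity is defined as T = K * h.
T = 0.0487 * 45.2
  = 2.2012 m^2/s.

2.2012


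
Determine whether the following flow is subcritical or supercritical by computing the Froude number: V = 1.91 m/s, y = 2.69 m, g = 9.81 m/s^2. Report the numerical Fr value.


The Froude number is defined as Fr = V / sqrt(g*y).
g*y = 9.81 * 2.69 = 26.3889.
sqrt(g*y) = sqrt(26.3889) = 5.137.
Fr = 1.91 / 5.137 = 0.3718.
Since Fr < 1, the flow is subcritical.

0.3718


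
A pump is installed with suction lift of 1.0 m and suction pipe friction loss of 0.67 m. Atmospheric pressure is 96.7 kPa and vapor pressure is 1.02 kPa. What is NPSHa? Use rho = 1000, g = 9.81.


NPSHa = p_atm/(rho*g) - z_s - hf_s - p_vap/(rho*g).
p_atm/(rho*g) = 96.7*1000 / (1000*9.81) = 9.857 m.
p_vap/(rho*g) = 1.02*1000 / (1000*9.81) = 0.104 m.
NPSHa = 9.857 - 1.0 - 0.67 - 0.104
      = 8.08 m.

8.08


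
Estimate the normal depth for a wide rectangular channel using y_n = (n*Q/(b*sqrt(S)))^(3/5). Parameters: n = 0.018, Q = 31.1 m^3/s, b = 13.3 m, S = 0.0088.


We use the wide-channel approximation y_n = (n*Q/(b*sqrt(S)))^(3/5).
sqrt(S) = sqrt(0.0088) = 0.093808.
Numerator: n*Q = 0.018 * 31.1 = 0.5598.
Denominator: b*sqrt(S) = 13.3 * 0.093808 = 1.247646.
arg = 0.4487.
y_n = 0.4487^(3/5) = 0.6182 m.

0.6182


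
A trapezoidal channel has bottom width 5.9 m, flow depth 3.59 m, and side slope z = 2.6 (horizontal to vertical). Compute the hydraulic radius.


For a trapezoidal section with side slope z:
A = (b + z*y)*y = (5.9 + 2.6*3.59)*3.59 = 54.69 m^2.
P = b + 2*y*sqrt(1 + z^2) = 5.9 + 2*3.59*sqrt(1 + 2.6^2) = 25.901 m.
R = A/P = 54.69 / 25.901 = 2.1115 m.

2.1115


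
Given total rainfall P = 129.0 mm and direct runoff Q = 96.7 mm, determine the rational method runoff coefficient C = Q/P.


The runoff coefficient C = runoff depth / rainfall depth.
C = 96.7 / 129.0
  = 0.7496.

0.7496


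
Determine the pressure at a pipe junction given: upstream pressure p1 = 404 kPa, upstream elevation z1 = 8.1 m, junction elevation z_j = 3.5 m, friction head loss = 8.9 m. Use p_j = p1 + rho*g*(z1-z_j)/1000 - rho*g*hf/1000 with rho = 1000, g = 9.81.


Junction pressure: p_j = p1 + rho*g*(z1 - z_j)/1000 - rho*g*hf/1000.
Elevation term = 1000*9.81*(8.1 - 3.5)/1000 = 45.126 kPa.
Friction term = 1000*9.81*8.9/1000 = 87.309 kPa.
p_j = 404 + 45.126 - 87.309 = 361.82 kPa.

361.82


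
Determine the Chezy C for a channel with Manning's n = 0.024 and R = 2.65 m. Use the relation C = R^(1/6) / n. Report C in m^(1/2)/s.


The Chezy coefficient relates to Manning's n through C = R^(1/6) / n.
R^(1/6) = 2.65^(1/6) = 1.176362.
C = 1.176362 / 0.024 = 49.02 m^(1/2)/s.

49.02


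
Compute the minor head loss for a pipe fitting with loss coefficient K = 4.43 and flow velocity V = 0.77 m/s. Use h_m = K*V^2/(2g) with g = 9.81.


Minor loss formula: h_m = K * V^2/(2g).
V^2 = 0.77^2 = 0.5929.
V^2/(2g) = 0.5929 / 19.62 = 0.0302 m.
h_m = 4.43 * 0.0302 = 0.1339 m.

0.1339


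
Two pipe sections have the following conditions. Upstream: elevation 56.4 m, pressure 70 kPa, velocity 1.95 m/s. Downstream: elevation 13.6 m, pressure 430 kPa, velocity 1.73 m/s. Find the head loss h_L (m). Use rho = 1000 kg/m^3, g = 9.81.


Total head at each section: H = z + p/(rho*g) + V^2/(2g).
H1 = 56.4 + 70*1000/(1000*9.81) + 1.95^2/(2*9.81)
   = 56.4 + 7.136 + 0.1938
   = 63.729 m.
H2 = 13.6 + 430*1000/(1000*9.81) + 1.73^2/(2*9.81)
   = 13.6 + 43.833 + 0.1525
   = 57.585 m.
h_L = H1 - H2 = 63.729 - 57.585 = 6.144 m.

6.144


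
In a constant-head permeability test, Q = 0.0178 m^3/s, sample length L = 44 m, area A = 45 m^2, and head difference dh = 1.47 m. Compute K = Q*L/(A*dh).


From K = Q*L / (A*dh):
Numerator: Q*L = 0.0178 * 44 = 0.7832.
Denominator: A*dh = 45 * 1.47 = 66.15.
K = 0.7832 / 66.15 = 0.01184 m/s.

0.01184


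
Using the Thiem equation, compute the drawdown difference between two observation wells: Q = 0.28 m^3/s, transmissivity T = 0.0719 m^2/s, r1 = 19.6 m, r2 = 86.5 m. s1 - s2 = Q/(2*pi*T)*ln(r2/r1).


Thiem equation: s1 - s2 = Q/(2*pi*T) * ln(r2/r1).
ln(r2/r1) = ln(86.5/19.6) = 1.4846.
Q/(2*pi*T) = 0.28 / (2*pi*0.0719) = 0.28 / 0.4518 = 0.6198.
s1 - s2 = 0.6198 * 1.4846 = 0.9202 m.

0.9202


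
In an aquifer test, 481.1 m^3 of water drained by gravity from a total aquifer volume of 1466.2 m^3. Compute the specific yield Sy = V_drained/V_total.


Specific yield Sy = Volume drained / Total volume.
Sy = 481.1 / 1466.2
   = 0.3281.

0.3281


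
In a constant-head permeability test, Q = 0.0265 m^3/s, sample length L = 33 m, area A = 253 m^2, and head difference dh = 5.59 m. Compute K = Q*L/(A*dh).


From K = Q*L / (A*dh):
Numerator: Q*L = 0.0265 * 33 = 0.8745.
Denominator: A*dh = 253 * 5.59 = 1414.27.
K = 0.8745 / 1414.27 = 0.000618 m/s.

0.000618


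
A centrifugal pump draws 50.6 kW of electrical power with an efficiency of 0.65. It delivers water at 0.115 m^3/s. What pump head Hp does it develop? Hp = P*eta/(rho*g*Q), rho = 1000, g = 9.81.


Pump head formula: Hp = P * eta / (rho * g * Q).
Numerator: P * eta = 50.6 * 1000 * 0.65 = 32890.0 W.
Denominator: rho * g * Q = 1000 * 9.81 * 0.115 = 1128.15.
Hp = 32890.0 / 1128.15 = 29.15 m.

29.15


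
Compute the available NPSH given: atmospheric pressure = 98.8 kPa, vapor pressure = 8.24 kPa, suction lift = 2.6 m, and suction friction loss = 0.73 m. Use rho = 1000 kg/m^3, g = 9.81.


NPSHa = p_atm/(rho*g) - z_s - hf_s - p_vap/(rho*g).
p_atm/(rho*g) = 98.8*1000 / (1000*9.81) = 10.071 m.
p_vap/(rho*g) = 8.24*1000 / (1000*9.81) = 0.84 m.
NPSHa = 10.071 - 2.6 - 0.73 - 0.84
      = 5.9 m.

5.9


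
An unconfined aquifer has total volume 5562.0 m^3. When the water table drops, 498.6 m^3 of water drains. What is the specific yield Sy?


Specific yield Sy = Volume drained / Total volume.
Sy = 498.6 / 5562.0
   = 0.0896.

0.0896


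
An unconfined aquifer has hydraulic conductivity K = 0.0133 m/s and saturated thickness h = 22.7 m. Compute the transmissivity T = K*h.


Transmissivity is defined as T = K * h.
T = 0.0133 * 22.7
  = 0.3019 m^2/s.

0.3019


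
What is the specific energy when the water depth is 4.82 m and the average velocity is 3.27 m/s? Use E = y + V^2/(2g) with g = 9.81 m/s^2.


Specific energy E = y + V^2/(2g).
Velocity head = V^2/(2g) = 3.27^2 / (2*9.81) = 10.6929 / 19.62 = 0.545 m.
E = 4.82 + 0.545 = 5.365 m.

5.365


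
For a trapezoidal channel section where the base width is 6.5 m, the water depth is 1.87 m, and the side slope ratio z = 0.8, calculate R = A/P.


For a trapezoidal section with side slope z:
A = (b + z*y)*y = (6.5 + 0.8*1.87)*1.87 = 14.953 m^2.
P = b + 2*y*sqrt(1 + z^2) = 6.5 + 2*1.87*sqrt(1 + 0.8^2) = 11.29 m.
R = A/P = 14.953 / 11.29 = 1.3245 m.

1.3245


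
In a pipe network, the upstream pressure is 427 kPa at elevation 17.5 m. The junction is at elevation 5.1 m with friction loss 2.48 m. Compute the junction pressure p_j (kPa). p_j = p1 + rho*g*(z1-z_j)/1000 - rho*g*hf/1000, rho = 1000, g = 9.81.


Junction pressure: p_j = p1 + rho*g*(z1 - z_j)/1000 - rho*g*hf/1000.
Elevation term = 1000*9.81*(17.5 - 5.1)/1000 = 121.644 kPa.
Friction term = 1000*9.81*2.48/1000 = 24.329 kPa.
p_j = 427 + 121.644 - 24.329 = 524.32 kPa.

524.32


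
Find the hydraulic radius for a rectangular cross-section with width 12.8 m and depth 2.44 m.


For a rectangular section:
Flow area A = b * y = 12.8 * 2.44 = 31.23 m^2.
Wetted perimeter P = b + 2y = 12.8 + 2*2.44 = 17.68 m.
Hydraulic radius R = A/P = 31.23 / 17.68 = 1.7665 m.

1.7665


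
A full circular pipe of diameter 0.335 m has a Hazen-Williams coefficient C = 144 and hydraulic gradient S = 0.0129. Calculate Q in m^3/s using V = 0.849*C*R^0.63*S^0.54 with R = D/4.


For a full circular pipe, R = D/4 = 0.335/4 = 0.0838 m.
V = 0.849 * 144 * 0.0838^0.63 * 0.0129^0.54
  = 0.849 * 144 * 0.209643 * 0.095437
  = 2.4461 m/s.
Pipe area A = pi*D^2/4 = pi*0.335^2/4 = 0.0881 m^2.
Q = A * V = 0.0881 * 2.4461 = 0.2156 m^3/s.

0.2156


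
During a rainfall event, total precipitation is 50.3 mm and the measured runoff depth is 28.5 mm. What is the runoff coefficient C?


The runoff coefficient C = runoff depth / rainfall depth.
C = 28.5 / 50.3
  = 0.5666.

0.5666


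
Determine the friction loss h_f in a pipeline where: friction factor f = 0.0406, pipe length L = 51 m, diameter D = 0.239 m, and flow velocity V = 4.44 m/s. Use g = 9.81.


Darcy-Weisbach equation: h_f = f * (L/D) * V^2/(2g).
f * L/D = 0.0406 * 51/0.239 = 8.6636.
V^2/(2g) = 4.44^2 / (2*9.81) = 19.7136 / 19.62 = 1.0048 m.
h_f = 8.6636 * 1.0048 = 8.705 m.

8.705


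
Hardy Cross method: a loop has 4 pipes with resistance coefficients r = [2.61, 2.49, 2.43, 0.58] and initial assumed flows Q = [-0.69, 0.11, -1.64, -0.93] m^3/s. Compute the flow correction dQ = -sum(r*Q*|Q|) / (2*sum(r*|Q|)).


Numerator terms (r*Q*|Q|): 2.61*-0.69*|-0.69| = -1.2426; 2.49*0.11*|0.11| = 0.0301; 2.43*-1.64*|-1.64| = -6.5357; 0.58*-0.93*|-0.93| = -0.5016.
Sum of numerator = -8.2499.
Denominator terms (r*|Q|): 2.61*|-0.69| = 1.8009; 2.49*|0.11| = 0.2739; 2.43*|-1.64| = 3.9852; 0.58*|-0.93| = 0.5394.
2 * sum of denominator = 2 * 6.5994 = 13.1988.
dQ = --8.2499 / 13.1988 = 0.625 m^3/s.

0.625


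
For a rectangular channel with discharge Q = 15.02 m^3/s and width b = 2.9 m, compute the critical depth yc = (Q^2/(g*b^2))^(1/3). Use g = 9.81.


Using yc = (Q^2 / (g * b^2))^(1/3):
Q^2 = 15.02^2 = 225.6.
g * b^2 = 9.81 * 2.9^2 = 9.81 * 8.41 = 82.5.
Q^2 / (g*b^2) = 225.6 / 82.5 = 2.7345.
yc = 2.7345^(1/3) = 1.3984 m.

1.3984


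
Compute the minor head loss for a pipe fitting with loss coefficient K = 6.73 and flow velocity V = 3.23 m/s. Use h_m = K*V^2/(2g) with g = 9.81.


Minor loss formula: h_m = K * V^2/(2g).
V^2 = 3.23^2 = 10.4329.
V^2/(2g) = 10.4329 / 19.62 = 0.5317 m.
h_m = 6.73 * 0.5317 = 3.5787 m.

3.5787


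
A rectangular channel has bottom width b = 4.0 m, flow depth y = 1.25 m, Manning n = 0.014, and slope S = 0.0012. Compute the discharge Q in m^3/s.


For a rectangular channel, the cross-sectional area A = b * y = 4.0 * 1.25 = 5.0 m^2.
The wetted perimeter P = b + 2y = 4.0 + 2*1.25 = 6.5 m.
Hydraulic radius R = A/P = 5.0/6.5 = 0.7692 m.
Velocity V = (1/n)*R^(2/3)*S^(1/2) = (1/0.014)*0.7692^(2/3)*0.0012^(1/2) = 2.0773 m/s.
Discharge Q = A * V = 5.0 * 2.0773 = 10.387 m^3/s.

10.387


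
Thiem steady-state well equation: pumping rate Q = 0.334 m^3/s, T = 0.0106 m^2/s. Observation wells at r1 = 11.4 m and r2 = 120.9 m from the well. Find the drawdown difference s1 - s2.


Thiem equation: s1 - s2 = Q/(2*pi*T) * ln(r2/r1).
ln(r2/r1) = ln(120.9/11.4) = 2.3614.
Q/(2*pi*T) = 0.334 / (2*pi*0.0106) = 0.334 / 0.0666 = 5.0149.
s1 - s2 = 5.0149 * 2.3614 = 11.8419 m.

11.8419


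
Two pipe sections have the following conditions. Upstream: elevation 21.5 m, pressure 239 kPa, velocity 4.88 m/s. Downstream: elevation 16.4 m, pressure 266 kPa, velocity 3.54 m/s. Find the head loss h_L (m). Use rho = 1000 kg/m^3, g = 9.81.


Total head at each section: H = z + p/(rho*g) + V^2/(2g).
H1 = 21.5 + 239*1000/(1000*9.81) + 4.88^2/(2*9.81)
   = 21.5 + 24.363 + 1.2138
   = 47.077 m.
H2 = 16.4 + 266*1000/(1000*9.81) + 3.54^2/(2*9.81)
   = 16.4 + 27.115 + 0.6387
   = 44.154 m.
h_L = H1 - H2 = 47.077 - 44.154 = 2.923 m.

2.923


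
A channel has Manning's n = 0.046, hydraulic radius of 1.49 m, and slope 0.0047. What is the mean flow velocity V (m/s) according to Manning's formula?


Manning's equation gives V = (1/n) * R^(2/3) * S^(1/2).
First, compute R^(2/3) = 1.49^(2/3) = 1.3045.
Next, S^(1/2) = 0.0047^(1/2) = 0.068557.
Then 1/n = 1/0.046 = 21.74.
V = 21.74 * 1.3045 * 0.068557 = 1.9442 m/s.

1.9442


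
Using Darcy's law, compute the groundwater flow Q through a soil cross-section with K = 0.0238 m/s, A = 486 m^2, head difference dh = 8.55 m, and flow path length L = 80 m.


Darcy's law: Q = K * A * i, where i = dh/L.
Hydraulic gradient i = 8.55 / 80 = 0.106875.
Q = 0.0238 * 486 * 0.106875
  = 1.2362 m^3/s.

1.2362


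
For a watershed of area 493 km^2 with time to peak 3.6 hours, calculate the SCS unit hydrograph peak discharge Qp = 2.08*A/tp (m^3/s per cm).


SCS formula: Qp = 2.08 * A / tp.
Qp = 2.08 * 493 / 3.6
   = 1025.44 / 3.6
   = 284.84 m^3/s per cm.

284.84


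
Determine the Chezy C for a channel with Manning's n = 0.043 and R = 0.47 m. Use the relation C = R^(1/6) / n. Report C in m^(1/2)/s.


The Chezy coefficient relates to Manning's n through C = R^(1/6) / n.
R^(1/6) = 0.47^(1/6) = 0.881758.
C = 0.881758 / 0.043 = 20.51 m^(1/2)/s.

20.51


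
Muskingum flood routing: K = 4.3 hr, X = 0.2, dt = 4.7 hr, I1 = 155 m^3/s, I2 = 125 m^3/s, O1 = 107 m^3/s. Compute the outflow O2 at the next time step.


Muskingum coefficients:
denom = 2*K*(1-X) + dt = 2*4.3*(1-0.2) + 4.7 = 11.58.
C0 = (dt - 2*K*X)/denom = (4.7 - 2*4.3*0.2)/11.58 = 0.2573.
C1 = (dt + 2*K*X)/denom = (4.7 + 2*4.3*0.2)/11.58 = 0.5544.
C2 = (2*K*(1-X) - dt)/denom = 0.1883.
O2 = C0*I2 + C1*I1 + C2*O1
   = 0.2573*125 + 0.5544*155 + 0.1883*107
   = 138.24 m^3/s.

138.24


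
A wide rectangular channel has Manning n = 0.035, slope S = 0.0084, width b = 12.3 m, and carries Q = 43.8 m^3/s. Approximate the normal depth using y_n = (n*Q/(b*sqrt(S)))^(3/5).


We use the wide-channel approximation y_n = (n*Q/(b*sqrt(S)))^(3/5).
sqrt(S) = sqrt(0.0084) = 0.091652.
Numerator: n*Q = 0.035 * 43.8 = 1.533.
Denominator: b*sqrt(S) = 12.3 * 0.091652 = 1.12732.
arg = 1.3599.
y_n = 1.3599^(3/5) = 1.2025 m.

1.2025


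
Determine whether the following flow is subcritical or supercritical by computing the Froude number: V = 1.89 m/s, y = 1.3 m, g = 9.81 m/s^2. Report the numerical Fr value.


The Froude number is defined as Fr = V / sqrt(g*y).
g*y = 9.81 * 1.3 = 12.753.
sqrt(g*y) = sqrt(12.753) = 3.5711.
Fr = 1.89 / 3.5711 = 0.5292.
Since Fr < 1, the flow is subcritical.

0.5292


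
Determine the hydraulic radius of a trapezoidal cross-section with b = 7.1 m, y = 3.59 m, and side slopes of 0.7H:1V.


For a trapezoidal section with side slope z:
A = (b + z*y)*y = (7.1 + 0.7*3.59)*3.59 = 34.511 m^2.
P = b + 2*y*sqrt(1 + z^2) = 7.1 + 2*3.59*sqrt(1 + 0.7^2) = 15.864 m.
R = A/P = 34.511 / 15.864 = 2.1754 m.

2.1754


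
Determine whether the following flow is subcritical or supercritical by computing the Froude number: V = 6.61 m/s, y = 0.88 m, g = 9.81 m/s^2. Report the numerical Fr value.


The Froude number is defined as Fr = V / sqrt(g*y).
g*y = 9.81 * 0.88 = 8.6328.
sqrt(g*y) = sqrt(8.6328) = 2.9382.
Fr = 6.61 / 2.9382 = 2.2497.
Since Fr > 1, the flow is supercritical.

2.2497


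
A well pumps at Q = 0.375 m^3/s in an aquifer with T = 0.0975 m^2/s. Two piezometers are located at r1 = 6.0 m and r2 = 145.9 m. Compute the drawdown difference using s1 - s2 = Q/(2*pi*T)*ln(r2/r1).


Thiem equation: s1 - s2 = Q/(2*pi*T) * ln(r2/r1).
ln(r2/r1) = ln(145.9/6.0) = 3.1912.
Q/(2*pi*T) = 0.375 / (2*pi*0.0975) = 0.375 / 0.6126 = 0.6121.
s1 - s2 = 0.6121 * 3.1912 = 1.9534 m.

1.9534


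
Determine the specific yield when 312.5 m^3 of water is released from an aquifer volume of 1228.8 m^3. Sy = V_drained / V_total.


Specific yield Sy = Volume drained / Total volume.
Sy = 312.5 / 1228.8
   = 0.2543.

0.2543


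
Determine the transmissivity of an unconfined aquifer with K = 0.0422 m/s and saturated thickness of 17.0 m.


Transmissivity is defined as T = K * h.
T = 0.0422 * 17.0
  = 0.7174 m^2/s.

0.7174


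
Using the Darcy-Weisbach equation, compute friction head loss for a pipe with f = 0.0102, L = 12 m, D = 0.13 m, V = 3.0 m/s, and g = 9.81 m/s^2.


Darcy-Weisbach equation: h_f = f * (L/D) * V^2/(2g).
f * L/D = 0.0102 * 12/0.13 = 0.9415.
V^2/(2g) = 3.0^2 / (2*9.81) = 9.0 / 19.62 = 0.4587 m.
h_f = 0.9415 * 0.4587 = 0.432 m.

0.432


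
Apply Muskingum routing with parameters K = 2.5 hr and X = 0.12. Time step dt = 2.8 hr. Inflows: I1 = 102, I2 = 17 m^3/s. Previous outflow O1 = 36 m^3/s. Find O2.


Muskingum coefficients:
denom = 2*K*(1-X) + dt = 2*2.5*(1-0.12) + 2.8 = 7.2.
C0 = (dt - 2*K*X)/denom = (2.8 - 2*2.5*0.12)/7.2 = 0.3056.
C1 = (dt + 2*K*X)/denom = (2.8 + 2*2.5*0.12)/7.2 = 0.4722.
C2 = (2*K*(1-X) - dt)/denom = 0.2222.
O2 = C0*I2 + C1*I1 + C2*O1
   = 0.3056*17 + 0.4722*102 + 0.2222*36
   = 61.36 m^3/s.

61.36


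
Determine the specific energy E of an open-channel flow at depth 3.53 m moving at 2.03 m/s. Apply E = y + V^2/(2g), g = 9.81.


Specific energy E = y + V^2/(2g).
Velocity head = V^2/(2g) = 2.03^2 / (2*9.81) = 4.1209 / 19.62 = 0.21 m.
E = 3.53 + 0.21 = 3.74 m.

3.74


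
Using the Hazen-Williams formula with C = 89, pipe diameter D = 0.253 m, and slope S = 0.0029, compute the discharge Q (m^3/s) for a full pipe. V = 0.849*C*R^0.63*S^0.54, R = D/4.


For a full circular pipe, R = D/4 = 0.253/4 = 0.0633 m.
V = 0.849 * 89 * 0.0633^0.63 * 0.0029^0.54
  = 0.849 * 89 * 0.175658 * 0.042628
  = 0.5658 m/s.
Pipe area A = pi*D^2/4 = pi*0.253^2/4 = 0.0503 m^2.
Q = A * V = 0.0503 * 0.5658 = 0.0284 m^3/s.

0.0284


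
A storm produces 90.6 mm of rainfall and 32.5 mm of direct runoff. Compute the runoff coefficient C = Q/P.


The runoff coefficient C = runoff depth / rainfall depth.
C = 32.5 / 90.6
  = 0.3587.

0.3587


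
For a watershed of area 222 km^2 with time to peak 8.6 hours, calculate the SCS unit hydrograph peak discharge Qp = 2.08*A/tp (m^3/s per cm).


SCS formula: Qp = 2.08 * A / tp.
Qp = 2.08 * 222 / 8.6
   = 461.76 / 8.6
   = 53.69 m^3/s per cm.

53.69


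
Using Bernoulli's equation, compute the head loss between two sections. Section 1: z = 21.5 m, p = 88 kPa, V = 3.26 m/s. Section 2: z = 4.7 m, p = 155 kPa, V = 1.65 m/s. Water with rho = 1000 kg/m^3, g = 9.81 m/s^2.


Total head at each section: H = z + p/(rho*g) + V^2/(2g).
H1 = 21.5 + 88*1000/(1000*9.81) + 3.26^2/(2*9.81)
   = 21.5 + 8.97 + 0.5417
   = 31.012 m.
H2 = 4.7 + 155*1000/(1000*9.81) + 1.65^2/(2*9.81)
   = 4.7 + 15.8 + 0.1388
   = 20.639 m.
h_L = H1 - H2 = 31.012 - 20.639 = 10.373 m.

10.373


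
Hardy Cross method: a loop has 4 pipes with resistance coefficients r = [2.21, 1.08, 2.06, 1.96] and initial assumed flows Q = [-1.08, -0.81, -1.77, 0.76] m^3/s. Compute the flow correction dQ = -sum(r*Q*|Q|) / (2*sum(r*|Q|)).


Numerator terms (r*Q*|Q|): 2.21*-1.08*|-1.08| = -2.5777; 1.08*-0.81*|-0.81| = -0.7086; 2.06*-1.77*|-1.77| = -6.4538; 1.96*0.76*|0.76| = 1.1321.
Sum of numerator = -8.608.
Denominator terms (r*|Q|): 2.21*|-1.08| = 2.3868; 1.08*|-0.81| = 0.8748; 2.06*|-1.77| = 3.6462; 1.96*|0.76| = 1.4896.
2 * sum of denominator = 2 * 8.3974 = 16.7948.
dQ = --8.608 / 16.7948 = 0.5125 m^3/s.

0.5125


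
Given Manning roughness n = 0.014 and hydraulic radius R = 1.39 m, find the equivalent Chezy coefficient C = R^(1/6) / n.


The Chezy coefficient relates to Manning's n through C = R^(1/6) / n.
R^(1/6) = 1.39^(1/6) = 1.056418.
C = 1.056418 / 0.014 = 75.46 m^(1/2)/s.

75.46


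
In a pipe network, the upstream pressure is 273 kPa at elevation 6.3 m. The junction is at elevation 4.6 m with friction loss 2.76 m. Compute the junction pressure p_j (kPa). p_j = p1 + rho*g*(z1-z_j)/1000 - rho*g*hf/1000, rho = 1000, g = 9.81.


Junction pressure: p_j = p1 + rho*g*(z1 - z_j)/1000 - rho*g*hf/1000.
Elevation term = 1000*9.81*(6.3 - 4.6)/1000 = 16.677 kPa.
Friction term = 1000*9.81*2.76/1000 = 27.076 kPa.
p_j = 273 + 16.677 - 27.076 = 262.6 kPa.

262.6


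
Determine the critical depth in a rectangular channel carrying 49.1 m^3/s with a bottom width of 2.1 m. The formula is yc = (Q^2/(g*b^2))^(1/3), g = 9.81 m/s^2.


Using yc = (Q^2 / (g * b^2))^(1/3):
Q^2 = 49.1^2 = 2410.81.
g * b^2 = 9.81 * 2.1^2 = 9.81 * 4.41 = 43.26.
Q^2 / (g*b^2) = 2410.81 / 43.26 = 55.7284.
yc = 55.7284^(1/3) = 3.8196 m.

3.8196


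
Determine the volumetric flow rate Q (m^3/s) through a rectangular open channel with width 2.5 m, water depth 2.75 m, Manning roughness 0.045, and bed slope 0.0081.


For a rectangular channel, the cross-sectional area A = b * y = 2.5 * 2.75 = 6.88 m^2.
The wetted perimeter P = b + 2y = 2.5 + 2*2.75 = 8.0 m.
Hydraulic radius R = A/P = 6.88/8.0 = 0.8594 m.
Velocity V = (1/n)*R^(2/3)*S^(1/2) = (1/0.045)*0.8594^(2/3)*0.0081^(1/2) = 1.8078 m/s.
Discharge Q = A * V = 6.88 * 1.8078 = 12.429 m^3/s.

12.429


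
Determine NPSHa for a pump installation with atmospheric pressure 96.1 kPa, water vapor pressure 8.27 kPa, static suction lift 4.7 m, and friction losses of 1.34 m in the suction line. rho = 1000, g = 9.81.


NPSHa = p_atm/(rho*g) - z_s - hf_s - p_vap/(rho*g).
p_atm/(rho*g) = 96.1*1000 / (1000*9.81) = 9.796 m.
p_vap/(rho*g) = 8.27*1000 / (1000*9.81) = 0.843 m.
NPSHa = 9.796 - 4.7 - 1.34 - 0.843
      = 2.91 m.

2.91


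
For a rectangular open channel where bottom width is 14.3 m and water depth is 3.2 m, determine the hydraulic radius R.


For a rectangular section:
Flow area A = b * y = 14.3 * 3.2 = 45.76 m^2.
Wetted perimeter P = b + 2y = 14.3 + 2*3.2 = 20.7 m.
Hydraulic radius R = A/P = 45.76 / 20.7 = 2.2106 m.

2.2106


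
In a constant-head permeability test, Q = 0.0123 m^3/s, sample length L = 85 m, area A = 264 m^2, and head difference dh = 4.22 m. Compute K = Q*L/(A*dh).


From K = Q*L / (A*dh):
Numerator: Q*L = 0.0123 * 85 = 1.0455.
Denominator: A*dh = 264 * 4.22 = 1114.08.
K = 1.0455 / 1114.08 = 0.000938 m/s.

0.000938


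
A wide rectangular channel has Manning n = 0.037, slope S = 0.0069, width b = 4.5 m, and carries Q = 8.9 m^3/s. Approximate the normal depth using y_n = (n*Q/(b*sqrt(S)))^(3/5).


We use the wide-channel approximation y_n = (n*Q/(b*sqrt(S)))^(3/5).
sqrt(S) = sqrt(0.0069) = 0.083066.
Numerator: n*Q = 0.037 * 8.9 = 0.3293.
Denominator: b*sqrt(S) = 4.5 * 0.083066 = 0.373797.
arg = 0.881.
y_n = 0.881^(3/5) = 0.9268 m.

0.9268


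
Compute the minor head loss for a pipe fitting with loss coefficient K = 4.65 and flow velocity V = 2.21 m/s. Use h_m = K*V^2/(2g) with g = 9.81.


Minor loss formula: h_m = K * V^2/(2g).
V^2 = 2.21^2 = 4.8841.
V^2/(2g) = 4.8841 / 19.62 = 0.2489 m.
h_m = 4.65 * 0.2489 = 1.1575 m.

1.1575


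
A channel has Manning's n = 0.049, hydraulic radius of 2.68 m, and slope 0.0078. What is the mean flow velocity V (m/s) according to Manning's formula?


Manning's equation gives V = (1/n) * R^(2/3) * S^(1/2).
First, compute R^(2/3) = 2.68^(2/3) = 1.9294.
Next, S^(1/2) = 0.0078^(1/2) = 0.088318.
Then 1/n = 1/0.049 = 20.41.
V = 20.41 * 1.9294 * 0.088318 = 3.4776 m/s.

3.4776


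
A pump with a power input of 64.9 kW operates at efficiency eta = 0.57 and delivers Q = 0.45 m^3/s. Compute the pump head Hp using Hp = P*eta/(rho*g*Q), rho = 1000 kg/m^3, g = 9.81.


Pump head formula: Hp = P * eta / (rho * g * Q).
Numerator: P * eta = 64.9 * 1000 * 0.57 = 36993.0 W.
Denominator: rho * g * Q = 1000 * 9.81 * 0.45 = 4414.5.
Hp = 36993.0 / 4414.5 = 8.38 m.

8.38


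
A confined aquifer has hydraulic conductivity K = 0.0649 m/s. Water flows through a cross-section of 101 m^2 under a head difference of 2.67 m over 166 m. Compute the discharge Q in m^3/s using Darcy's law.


Darcy's law: Q = K * A * i, where i = dh/L.
Hydraulic gradient i = 2.67 / 166 = 0.016084.
Q = 0.0649 * 101 * 0.016084
  = 0.1054 m^3/s.

0.1054


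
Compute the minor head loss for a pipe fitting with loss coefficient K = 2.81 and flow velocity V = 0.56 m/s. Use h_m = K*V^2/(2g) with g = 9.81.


Minor loss formula: h_m = K * V^2/(2g).
V^2 = 0.56^2 = 0.3136.
V^2/(2g) = 0.3136 / 19.62 = 0.016 m.
h_m = 2.81 * 0.016 = 0.0449 m.

0.0449


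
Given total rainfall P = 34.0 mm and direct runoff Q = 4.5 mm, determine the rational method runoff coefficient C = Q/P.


The runoff coefficient C = runoff depth / rainfall depth.
C = 4.5 / 34.0
  = 0.1324.

0.1324


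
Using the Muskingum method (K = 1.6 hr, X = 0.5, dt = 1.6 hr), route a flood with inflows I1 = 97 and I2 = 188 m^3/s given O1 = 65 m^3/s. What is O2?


Muskingum coefficients:
denom = 2*K*(1-X) + dt = 2*1.6*(1-0.5) + 1.6 = 3.2.
C0 = (dt - 2*K*X)/denom = (1.6 - 2*1.6*0.5)/3.2 = 0.0.
C1 = (dt + 2*K*X)/denom = (1.6 + 2*1.6*0.5)/3.2 = 1.0.
C2 = (2*K*(1-X) - dt)/denom = 0.0.
O2 = C0*I2 + C1*I1 + C2*O1
   = 0.0*188 + 1.0*97 + 0.0*65
   = 97.0 m^3/s.

97.0


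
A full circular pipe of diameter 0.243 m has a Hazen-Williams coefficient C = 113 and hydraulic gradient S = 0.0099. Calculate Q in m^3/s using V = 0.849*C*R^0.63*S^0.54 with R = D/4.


For a full circular pipe, R = D/4 = 0.243/4 = 0.0607 m.
V = 0.849 * 113 * 0.0607^0.63 * 0.0099^0.54
  = 0.849 * 113 * 0.171251 * 0.082726
  = 1.3591 m/s.
Pipe area A = pi*D^2/4 = pi*0.243^2/4 = 0.0464 m^2.
Q = A * V = 0.0464 * 1.3591 = 0.063 m^3/s.

0.063


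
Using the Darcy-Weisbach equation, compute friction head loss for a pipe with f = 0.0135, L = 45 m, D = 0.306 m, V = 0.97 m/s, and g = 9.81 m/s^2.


Darcy-Weisbach equation: h_f = f * (L/D) * V^2/(2g).
f * L/D = 0.0135 * 45/0.306 = 1.9853.
V^2/(2g) = 0.97^2 / (2*9.81) = 0.9409 / 19.62 = 0.048 m.
h_f = 1.9853 * 0.048 = 0.095 m.

0.095


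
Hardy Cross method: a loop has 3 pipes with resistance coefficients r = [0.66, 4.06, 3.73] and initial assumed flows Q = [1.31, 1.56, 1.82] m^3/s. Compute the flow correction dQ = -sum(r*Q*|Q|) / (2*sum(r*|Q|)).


Numerator terms (r*Q*|Q|): 0.66*1.31*|1.31| = 1.1326; 4.06*1.56*|1.56| = 9.8804; 3.73*1.82*|1.82| = 12.3553.
Sum of numerator = 23.3683.
Denominator terms (r*|Q|): 0.66*|1.31| = 0.8646; 4.06*|1.56| = 6.3336; 3.73*|1.82| = 6.7886.
2 * sum of denominator = 2 * 13.9868 = 27.9736.
dQ = -23.3683 / 27.9736 = -0.8354 m^3/s.

-0.8354


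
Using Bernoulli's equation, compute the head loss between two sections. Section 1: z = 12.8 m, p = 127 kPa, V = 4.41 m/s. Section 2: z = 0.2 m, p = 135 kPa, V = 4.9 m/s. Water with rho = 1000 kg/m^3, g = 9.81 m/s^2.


Total head at each section: H = z + p/(rho*g) + V^2/(2g).
H1 = 12.8 + 127*1000/(1000*9.81) + 4.41^2/(2*9.81)
   = 12.8 + 12.946 + 0.9912
   = 26.737 m.
H2 = 0.2 + 135*1000/(1000*9.81) + 4.9^2/(2*9.81)
   = 0.2 + 13.761 + 1.2238
   = 15.185 m.
h_L = H1 - H2 = 26.737 - 15.185 = 11.552 m.

11.552


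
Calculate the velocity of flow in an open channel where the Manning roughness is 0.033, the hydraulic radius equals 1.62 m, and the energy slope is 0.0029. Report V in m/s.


Manning's equation gives V = (1/n) * R^(2/3) * S^(1/2).
First, compute R^(2/3) = 1.62^(2/3) = 1.3794.
Next, S^(1/2) = 0.0029^(1/2) = 0.053852.
Then 1/n = 1/0.033 = 30.3.
V = 30.3 * 1.3794 * 0.053852 = 2.2509 m/s.

2.2509


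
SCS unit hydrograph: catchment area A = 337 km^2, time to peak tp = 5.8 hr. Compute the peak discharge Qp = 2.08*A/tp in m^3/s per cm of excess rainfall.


SCS formula: Qp = 2.08 * A / tp.
Qp = 2.08 * 337 / 5.8
   = 700.96 / 5.8
   = 120.86 m^3/s per cm.

120.86


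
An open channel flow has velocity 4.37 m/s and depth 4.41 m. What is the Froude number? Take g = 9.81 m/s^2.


The Froude number is defined as Fr = V / sqrt(g*y).
g*y = 9.81 * 4.41 = 43.2621.
sqrt(g*y) = sqrt(43.2621) = 6.5774.
Fr = 4.37 / 6.5774 = 0.6644.

0.6644


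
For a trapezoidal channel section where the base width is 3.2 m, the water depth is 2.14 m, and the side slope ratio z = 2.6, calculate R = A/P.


For a trapezoidal section with side slope z:
A = (b + z*y)*y = (3.2 + 2.6*2.14)*2.14 = 18.755 m^2.
P = b + 2*y*sqrt(1 + z^2) = 3.2 + 2*2.14*sqrt(1 + 2.6^2) = 15.123 m.
R = A/P = 18.755 / 15.123 = 1.2402 m.

1.2402


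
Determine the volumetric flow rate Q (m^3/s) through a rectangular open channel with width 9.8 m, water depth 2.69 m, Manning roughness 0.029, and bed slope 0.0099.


For a rectangular channel, the cross-sectional area A = b * y = 9.8 * 2.69 = 26.36 m^2.
The wetted perimeter P = b + 2y = 9.8 + 2*2.69 = 15.18 m.
Hydraulic radius R = A/P = 26.36/15.18 = 1.7366 m.
Velocity V = (1/n)*R^(2/3)*S^(1/2) = (1/0.029)*1.7366^(2/3)*0.0099^(1/2) = 4.9571 m/s.
Discharge Q = A * V = 26.36 * 4.9571 = 130.678 m^3/s.

130.678


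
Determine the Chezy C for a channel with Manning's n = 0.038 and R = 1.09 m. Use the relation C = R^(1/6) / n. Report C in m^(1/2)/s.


The Chezy coefficient relates to Manning's n through C = R^(1/6) / n.
R^(1/6) = 1.09^(1/6) = 1.014467.
C = 1.014467 / 0.038 = 26.7 m^(1/2)/s.

26.7


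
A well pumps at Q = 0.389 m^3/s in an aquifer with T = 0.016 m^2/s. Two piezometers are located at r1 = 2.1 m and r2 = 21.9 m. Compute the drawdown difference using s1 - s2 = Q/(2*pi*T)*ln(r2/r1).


Thiem equation: s1 - s2 = Q/(2*pi*T) * ln(r2/r1).
ln(r2/r1) = ln(21.9/2.1) = 2.3445.
Q/(2*pi*T) = 0.389 / (2*pi*0.016) = 0.389 / 0.1005 = 3.8695.
s1 - s2 = 3.8695 * 2.3445 = 9.0721 m.

9.0721


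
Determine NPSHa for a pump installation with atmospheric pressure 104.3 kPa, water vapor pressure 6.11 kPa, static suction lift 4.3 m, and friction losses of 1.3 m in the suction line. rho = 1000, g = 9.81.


NPSHa = p_atm/(rho*g) - z_s - hf_s - p_vap/(rho*g).
p_atm/(rho*g) = 104.3*1000 / (1000*9.81) = 10.632 m.
p_vap/(rho*g) = 6.11*1000 / (1000*9.81) = 0.623 m.
NPSHa = 10.632 - 4.3 - 1.3 - 0.623
      = 4.41 m.

4.41


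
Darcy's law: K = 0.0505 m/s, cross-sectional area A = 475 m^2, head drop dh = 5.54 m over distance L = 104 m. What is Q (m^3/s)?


Darcy's law: Q = K * A * i, where i = dh/L.
Hydraulic gradient i = 5.54 / 104 = 0.053269.
Q = 0.0505 * 475 * 0.053269
  = 1.2778 m^3/s.

1.2778


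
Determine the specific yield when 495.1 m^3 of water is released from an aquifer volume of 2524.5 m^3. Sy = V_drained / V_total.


Specific yield Sy = Volume drained / Total volume.
Sy = 495.1 / 2524.5
   = 0.1961.

0.1961


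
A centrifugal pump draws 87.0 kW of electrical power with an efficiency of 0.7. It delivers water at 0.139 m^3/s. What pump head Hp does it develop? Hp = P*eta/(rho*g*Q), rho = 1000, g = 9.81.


Pump head formula: Hp = P * eta / (rho * g * Q).
Numerator: P * eta = 87.0 * 1000 * 0.7 = 60900.0 W.
Denominator: rho * g * Q = 1000 * 9.81 * 0.139 = 1363.59.
Hp = 60900.0 / 1363.59 = 44.66 m.

44.66


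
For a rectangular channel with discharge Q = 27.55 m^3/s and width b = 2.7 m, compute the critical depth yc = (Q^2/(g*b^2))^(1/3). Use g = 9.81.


Using yc = (Q^2 / (g * b^2))^(1/3):
Q^2 = 27.55^2 = 759.0.
g * b^2 = 9.81 * 2.7^2 = 9.81 * 7.29 = 71.51.
Q^2 / (g*b^2) = 759.0 / 71.51 = 10.6139.
yc = 10.6139^(1/3) = 2.1976 m.

2.1976


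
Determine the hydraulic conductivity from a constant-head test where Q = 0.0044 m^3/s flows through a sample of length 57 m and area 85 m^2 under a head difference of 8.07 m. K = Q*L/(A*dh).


From K = Q*L / (A*dh):
Numerator: Q*L = 0.0044 * 57 = 0.2508.
Denominator: A*dh = 85 * 8.07 = 685.95.
K = 0.2508 / 685.95 = 0.000366 m/s.

0.000366


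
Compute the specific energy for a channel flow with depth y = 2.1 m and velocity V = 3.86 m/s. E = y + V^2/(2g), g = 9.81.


Specific energy E = y + V^2/(2g).
Velocity head = V^2/(2g) = 3.86^2 / (2*9.81) = 14.8996 / 19.62 = 0.7594 m.
E = 2.1 + 0.7594 = 2.8594 m.

2.8594


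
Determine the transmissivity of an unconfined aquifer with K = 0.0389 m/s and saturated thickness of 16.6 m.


Transmissivity is defined as T = K * h.
T = 0.0389 * 16.6
  = 0.6457 m^2/s.

0.6457


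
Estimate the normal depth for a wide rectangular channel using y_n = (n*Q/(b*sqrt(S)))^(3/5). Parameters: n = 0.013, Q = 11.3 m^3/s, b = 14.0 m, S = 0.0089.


We use the wide-channel approximation y_n = (n*Q/(b*sqrt(S)))^(3/5).
sqrt(S) = sqrt(0.0089) = 0.09434.
Numerator: n*Q = 0.013 * 11.3 = 0.1469.
Denominator: b*sqrt(S) = 14.0 * 0.09434 = 1.32076.
arg = 0.1112.
y_n = 0.1112^(3/5) = 0.2677 m.

0.2677


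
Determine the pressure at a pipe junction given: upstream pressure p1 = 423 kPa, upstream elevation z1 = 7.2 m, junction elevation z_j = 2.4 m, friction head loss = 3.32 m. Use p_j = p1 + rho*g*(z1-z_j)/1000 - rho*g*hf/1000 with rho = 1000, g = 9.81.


Junction pressure: p_j = p1 + rho*g*(z1 - z_j)/1000 - rho*g*hf/1000.
Elevation term = 1000*9.81*(7.2 - 2.4)/1000 = 47.088 kPa.
Friction term = 1000*9.81*3.32/1000 = 32.569 kPa.
p_j = 423 + 47.088 - 32.569 = 437.52 kPa.

437.52


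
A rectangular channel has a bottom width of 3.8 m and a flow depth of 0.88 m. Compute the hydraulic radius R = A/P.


For a rectangular section:
Flow area A = b * y = 3.8 * 0.88 = 3.34 m^2.
Wetted perimeter P = b + 2y = 3.8 + 2*0.88 = 5.56 m.
Hydraulic radius R = A/P = 3.34 / 5.56 = 0.6014 m.

0.6014


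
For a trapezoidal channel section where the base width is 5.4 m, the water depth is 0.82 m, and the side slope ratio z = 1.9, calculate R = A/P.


For a trapezoidal section with side slope z:
A = (b + z*y)*y = (5.4 + 1.9*0.82)*0.82 = 5.706 m^2.
P = b + 2*y*sqrt(1 + z^2) = 5.4 + 2*0.82*sqrt(1 + 1.9^2) = 8.921 m.
R = A/P = 5.706 / 8.921 = 0.6395 m.

0.6395


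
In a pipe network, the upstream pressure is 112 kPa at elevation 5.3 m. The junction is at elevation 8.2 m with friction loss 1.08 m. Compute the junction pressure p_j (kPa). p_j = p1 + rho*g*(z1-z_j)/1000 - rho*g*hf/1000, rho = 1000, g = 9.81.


Junction pressure: p_j = p1 + rho*g*(z1 - z_j)/1000 - rho*g*hf/1000.
Elevation term = 1000*9.81*(5.3 - 8.2)/1000 = -28.449 kPa.
Friction term = 1000*9.81*1.08/1000 = 10.595 kPa.
p_j = 112 + -28.449 - 10.595 = 72.96 kPa.

72.96


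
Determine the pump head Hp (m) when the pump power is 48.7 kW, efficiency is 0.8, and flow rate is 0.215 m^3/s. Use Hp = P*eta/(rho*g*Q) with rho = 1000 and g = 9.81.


Pump head formula: Hp = P * eta / (rho * g * Q).
Numerator: P * eta = 48.7 * 1000 * 0.8 = 38960.0 W.
Denominator: rho * g * Q = 1000 * 9.81 * 0.215 = 2109.15.
Hp = 38960.0 / 2109.15 = 18.47 m.

18.47


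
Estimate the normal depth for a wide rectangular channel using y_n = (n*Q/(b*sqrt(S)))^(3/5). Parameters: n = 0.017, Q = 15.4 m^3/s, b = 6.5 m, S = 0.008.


We use the wide-channel approximation y_n = (n*Q/(b*sqrt(S)))^(3/5).
sqrt(S) = sqrt(0.008) = 0.089443.
Numerator: n*Q = 0.017 * 15.4 = 0.2618.
Denominator: b*sqrt(S) = 6.5 * 0.089443 = 0.581379.
arg = 0.4503.
y_n = 0.4503^(3/5) = 0.6196 m.

0.6196


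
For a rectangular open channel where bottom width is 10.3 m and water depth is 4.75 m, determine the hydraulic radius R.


For a rectangular section:
Flow area A = b * y = 10.3 * 4.75 = 48.93 m^2.
Wetted perimeter P = b + 2y = 10.3 + 2*4.75 = 19.8 m.
Hydraulic radius R = A/P = 48.93 / 19.8 = 2.471 m.

2.471


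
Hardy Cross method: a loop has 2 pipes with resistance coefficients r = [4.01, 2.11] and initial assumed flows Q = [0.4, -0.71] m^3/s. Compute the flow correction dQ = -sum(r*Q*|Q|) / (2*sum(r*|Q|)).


Numerator terms (r*Q*|Q|): 4.01*0.4*|0.4| = 0.6416; 2.11*-0.71*|-0.71| = -1.0637.
Sum of numerator = -0.4221.
Denominator terms (r*|Q|): 4.01*|0.4| = 1.604; 2.11*|-0.71| = 1.4981.
2 * sum of denominator = 2 * 3.1021 = 6.2042.
dQ = --0.4221 / 6.2042 = 0.068 m^3/s.

0.068


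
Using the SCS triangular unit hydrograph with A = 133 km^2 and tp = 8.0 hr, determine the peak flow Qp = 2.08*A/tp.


SCS formula: Qp = 2.08 * A / tp.
Qp = 2.08 * 133 / 8.0
   = 276.64 / 8.0
   = 34.58 m^3/s per cm.

34.58


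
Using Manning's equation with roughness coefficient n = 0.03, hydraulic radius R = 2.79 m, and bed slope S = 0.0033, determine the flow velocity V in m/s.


Manning's equation gives V = (1/n) * R^(2/3) * S^(1/2).
First, compute R^(2/3) = 2.79^(2/3) = 1.9818.
Next, S^(1/2) = 0.0033^(1/2) = 0.057446.
Then 1/n = 1/0.03 = 33.33.
V = 33.33 * 1.9818 * 0.057446 = 3.7949 m/s.

3.7949


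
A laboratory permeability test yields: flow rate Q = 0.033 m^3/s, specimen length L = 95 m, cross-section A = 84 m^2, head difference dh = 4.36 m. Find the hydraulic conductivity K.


From K = Q*L / (A*dh):
Numerator: Q*L = 0.033 * 95 = 3.135.
Denominator: A*dh = 84 * 4.36 = 366.24.
K = 3.135 / 366.24 = 0.00856 m/s.

0.00856


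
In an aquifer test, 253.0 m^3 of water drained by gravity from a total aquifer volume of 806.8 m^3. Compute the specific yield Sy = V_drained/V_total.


Specific yield Sy = Volume drained / Total volume.
Sy = 253.0 / 806.8
   = 0.3136.

0.3136
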